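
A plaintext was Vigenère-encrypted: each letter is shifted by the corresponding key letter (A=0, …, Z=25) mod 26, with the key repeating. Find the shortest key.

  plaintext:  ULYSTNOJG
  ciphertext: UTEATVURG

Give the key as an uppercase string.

  i= 0: U-U =  0 → A
  i= 1: T-L =  8 → I
  i= 2: E-Y =  6 → G
  i= 3: A-S =  8 → I
  i= 4: T-T =  0 → A
  i= 5: V-N =  8 → I
  i= 6: U-O =  6 → G
  i= 7: R-J =  8 → I
  i= 8: G-G =  0 → A
  shifts repeat with period 4: AIGI

AIGI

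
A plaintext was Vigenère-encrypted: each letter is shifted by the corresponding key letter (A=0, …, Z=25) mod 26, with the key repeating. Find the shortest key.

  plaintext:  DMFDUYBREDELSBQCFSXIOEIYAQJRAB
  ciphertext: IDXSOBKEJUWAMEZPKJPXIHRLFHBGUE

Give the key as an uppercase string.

  i= 0: I-D =  5 → F
  i= 1: D-M = 17 → R
  i= 2: X-F = 18 → S
  i= 3: S-D = 15 → P
  i= 4: O-U = 20 → U
  i= 5: B-Y =  3 → D
  i= 6: K-B =  9 → J
  i= 7: E-R = 13 → N
  i= 8: J-E =  5 → F
  i= 9: U-D = 17 → R
  i=10: W-E = 18 → S
  i=11: A-L = 15 → P
  i=12: M-S = 20 → U
  i=13: E-B =  3 → D
  i=14: Z-Q =  9 → J
  i=15: P-C = 13 → N
  i=16: K-F =  5 → F
  i=17: J-S = 17 → R
  i=18: P-X = 18 → S
  i=19: X-I = 15 → P
  i=20: I-O = 20 → U
  i=21: H-E =  3 → D
  i=22: R-I =  9 → J
  i=23: L-Y = 13 → N
  i=24: F-A =  5 → F
  i=25: H-Q = 17 → R
  i=26: B-J = 18 → S
  i=27: G-R = 15 → P
  i=28: U-A = 20 → U
  i=29: E-B =  3 → D
  shifts repeat with period 8: FRSPUDJN

FRSPUDJN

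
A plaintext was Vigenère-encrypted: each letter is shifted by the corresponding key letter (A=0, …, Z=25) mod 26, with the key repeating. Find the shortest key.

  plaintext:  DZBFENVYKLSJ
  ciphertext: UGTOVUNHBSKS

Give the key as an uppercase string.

RHSJ

  i= 0: U-D = 17 → R
  i= 1: G-Z =  7 → H
  i= 2: T-B = 18 → S
  i= 3: O-F =  9 → J
  i= 4: V-E = 17 → R
  i= 5: U-N =  7 → H
  i= 6: N-V = 18 → S
  i= 7: H-Y =  9 → J
  i= 8: B-K = 17 → R
  i= 9: S-L =  7 → H
  i=10: K-S = 18 → S
  i=11: S-J =  9 → J
  shifts repeat with period 4: RHSJ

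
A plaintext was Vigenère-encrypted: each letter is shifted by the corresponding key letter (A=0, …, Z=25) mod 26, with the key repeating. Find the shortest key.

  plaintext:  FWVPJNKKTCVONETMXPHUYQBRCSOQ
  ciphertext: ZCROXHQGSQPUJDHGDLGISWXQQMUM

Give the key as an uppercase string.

  i= 0: Z-F = 20 → U
  i= 1: C-W =  6 → G
  i= 2: R-V = 22 → W
  i= 3: O-P = 25 → Z
  i= 4: X-J = 14 → O
  i= 5: H-N = 20 → U
  i= 6: Q-K =  6 → G
  i= 7: G-K = 22 → W
  i= 8: S-T = 25 → Z
  i= 9: Q-C = 14 → O
  i=10: P-V = 20 → U
  i=11: U-O =  6 → G
  i=12: J-N = 22 → W
  i=13: D-E = 25 → Z
  i=14: H-T = 14 → O
  i=15: G-M = 20 → U
  i=16: D-X =  6 → G
  i=17: L-P = 22 → W
  i=18: G-H = 25 → Z
  i=19: I-U = 14 → O
  i=20: S-Y = 20 → U
  i=21: W-Q =  6 → G
  i=22: X-B = 22 → W
  i=23: Q-R = 25 → Z
  i=24: Q-C = 14 → O
  i=25: M-S = 20 → U
  i=26: U-O =  6 → G
  i=27: M-Q = 22 → W
  shifts repeat with period 5: UGWZO

UGWZO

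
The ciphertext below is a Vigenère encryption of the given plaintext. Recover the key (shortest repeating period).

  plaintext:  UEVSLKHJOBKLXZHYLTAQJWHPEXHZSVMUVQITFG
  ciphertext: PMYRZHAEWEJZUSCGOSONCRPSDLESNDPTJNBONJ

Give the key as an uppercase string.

VIDZOXT

  i= 0: P-U = 21 → V
  i= 1: M-E =  8 → I
  i= 2: Y-V =  3 → D
  i= 3: R-S = 25 → Z
  i= 4: Z-L = 14 → O
  i= 5: H-K = 23 → X
  i= 6: A-H = 19 → T
  i= 7: E-J = 21 → V
  i= 8: W-O =  8 → I
  i= 9: E-B =  3 → D
  i=10: J-K = 25 → Z
  i=11: Z-L = 14 → O
  i=12: U-X = 23 → X
  i=13: S-Z = 19 → T
  i=14: C-H = 21 → V
  i=15: G-Y =  8 → I
  i=16: O-L =  3 → D
  i=17: S-T = 25 → Z
  i=18: O-A = 14 → O
  i=19: N-Q = 23 → X
  i=20: C-J = 19 → T
  i=21: R-W = 21 → V
  i=22: P-H =  8 → I
  i=23: S-P =  3 → D
  i=24: D-E = 25 → Z
  i=25: L-X = 14 → O
  i=26: E-H = 23 → X
  i=27: S-Z = 19 → T
  i=28: N-S = 21 → V
  i=29: D-V =  8 → I
  i=30: P-M =  3 → D
  i=31: T-U = 25 → Z
  i=32: J-V = 14 → O
  i=33: N-Q = 23 → X
  i=34: B-I = 19 → T
  i=35: O-T = 21 → V
  i=36: N-F =  8 → I
  i=37: J-G =  3 → D
  shifts repeat with period 7: VIDZOXT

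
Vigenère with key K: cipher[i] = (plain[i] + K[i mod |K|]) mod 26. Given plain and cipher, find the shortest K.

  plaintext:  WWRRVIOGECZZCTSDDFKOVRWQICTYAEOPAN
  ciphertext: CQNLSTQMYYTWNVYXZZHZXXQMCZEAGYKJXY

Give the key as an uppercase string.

  i= 0: C-W =  6 → G
  i= 1: Q-W = 20 → U
  i= 2: N-R = 22 → W
  i= 3: L-R = 20 → U
  i= 4: S-V = 23 → X
  i= 5: T-I = 11 → L
  i= 6: Q-O =  2 → C
  i= 7: M-G =  6 → G
  i= 8: Y-E = 20 → U
  i= 9: Y-C = 22 → W
  i=10: T-Z = 20 → U
  i=11: W-Z = 23 → X
  i=12: N-C = 11 → L
  i=13: V-T =  2 → C
  i=14: Y-S =  6 → G
  i=15: X-D = 20 → U
  i=16: Z-D = 22 → W
  i=17: Z-F = 20 → U
  i=18: H-K = 23 → X
  i=19: Z-O = 11 → L
  i=20: X-V =  2 → C
  i=21: X-R =  6 → G
  i=22: Q-W = 20 → U
  i=23: M-Q = 22 → W
  i=24: C-I = 20 → U
  i=25: Z-C = 23 → X
  i=26: E-T = 11 → L
  i=27: A-Y =  2 → C
  i=28: G-A =  6 → G
  i=29: Y-E = 20 → U
  i=30: K-O = 22 → W
  i=31: J-P = 20 → U
  i=32: X-A = 23 → X
  i=33: Y-N = 11 → L
  shifts repeat with period 7: GUWUXLC

GUWUXLC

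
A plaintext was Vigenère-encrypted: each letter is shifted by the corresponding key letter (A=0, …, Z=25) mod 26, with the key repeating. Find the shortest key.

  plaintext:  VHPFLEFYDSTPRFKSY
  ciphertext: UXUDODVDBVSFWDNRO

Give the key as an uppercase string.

  i= 0: U-V = 25 → Z
  i= 1: X-H = 16 → Q
  i= 2: U-P =  5 → F
  i= 3: D-F = 24 → Y
  i= 4: O-L =  3 → D
  i= 5: D-E = 25 → Z
  i= 6: V-F = 16 → Q
  i= 7: D-Y =  5 → F
  i= 8: B-D = 24 → Y
  i= 9: V-S =  3 → D
  i=10: S-T = 25 → Z
  i=11: F-P = 16 → Q
  i=12: W-R =  5 → F
  i=13: D-F = 24 → Y
  i=14: N-K =  3 → D
  i=15: R-S = 25 → Z
  i=16: O-Y = 16 → Q
  shifts repeat with period 5: ZQFYD

ZQFYD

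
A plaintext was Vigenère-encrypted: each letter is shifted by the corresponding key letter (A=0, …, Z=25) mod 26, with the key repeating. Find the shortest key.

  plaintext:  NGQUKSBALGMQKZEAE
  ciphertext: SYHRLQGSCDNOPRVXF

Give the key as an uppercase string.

  i= 0: S-N =  5 → F
  i= 1: Y-G = 18 → S
  i= 2: H-Q = 17 → R
  i= 3: R-U = 23 → X
  i= 4: L-K =  1 → B
  i= 5: Q-S = 24 → Y
  i= 6: G-B =  5 → F
  i= 7: S-A = 18 → S
  i= 8: C-L = 17 → R
  i= 9: D-G = 23 → X
  i=10: N-M =  1 → B
  i=11: O-Q = 24 → Y
  i=12: P-K =  5 → F
  i=13: R-Z = 18 → S
  i=14: V-E = 17 → R
  i=15: X-A = 23 → X
  i=16: F-E =  1 → B
  shifts repeat with period 6: FSRXBY

FSRXBY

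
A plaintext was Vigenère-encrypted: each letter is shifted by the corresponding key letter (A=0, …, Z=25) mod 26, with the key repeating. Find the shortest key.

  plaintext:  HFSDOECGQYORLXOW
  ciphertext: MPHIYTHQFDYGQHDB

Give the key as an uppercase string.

FKP

  i= 0: M-H =  5 → F
  i= 1: P-F = 10 → K
  i= 2: H-S = 15 → P
  i= 3: I-D =  5 → F
  i= 4: Y-O = 10 → K
  i= 5: T-E = 15 → P
  i= 6: H-C =  5 → F
  i= 7: Q-G = 10 → K
  i= 8: F-Q = 15 → P
  i= 9: D-Y =  5 → F
  i=10: Y-O = 10 → K
  i=11: G-R = 15 → P
  i=12: Q-L =  5 → F
  i=13: H-X = 10 → K
  i=14: D-O = 15 → P
  i=15: B-W =  5 → F
  shifts repeat with period 3: FKP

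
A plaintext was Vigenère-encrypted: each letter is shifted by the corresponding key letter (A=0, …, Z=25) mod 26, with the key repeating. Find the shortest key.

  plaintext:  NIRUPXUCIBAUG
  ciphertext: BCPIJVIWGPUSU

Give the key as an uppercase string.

OUY

  i= 0: B-N = 14 → O
  i= 1: C-I = 20 → U
  i= 2: P-R = 24 → Y
  i= 3: I-U = 14 → O
  i= 4: J-P = 20 → U
  i= 5: V-X = 24 → Y
  i= 6: I-U = 14 → O
  i= 7: W-C = 20 → U
  i= 8: G-I = 24 → Y
  i= 9: P-B = 14 → O
  i=10: U-A = 20 → U
  i=11: S-U = 24 → Y
  i=12: U-G = 14 → O
  shifts repeat with period 3: OUY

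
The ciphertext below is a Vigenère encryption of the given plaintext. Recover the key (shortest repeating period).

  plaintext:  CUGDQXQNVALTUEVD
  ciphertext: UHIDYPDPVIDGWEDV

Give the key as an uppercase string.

SNCAI

  i= 0: U-C = 18 → S
  i= 1: H-U = 13 → N
  i= 2: I-G =  2 → C
  i= 3: D-D =  0 → A
  i= 4: Y-Q =  8 → I
  i= 5: P-X = 18 → S
  i= 6: D-Q = 13 → N
  i= 7: P-N =  2 → C
  i= 8: V-V =  0 → A
  i= 9: I-A =  8 → I
  i=10: D-L = 18 → S
  i=11: G-T = 13 → N
  i=12: W-U =  2 → C
  i=13: E-E =  0 → A
  i=14: D-V =  8 → I
  i=15: V-D = 18 → S
  shifts repeat with period 5: SNCAI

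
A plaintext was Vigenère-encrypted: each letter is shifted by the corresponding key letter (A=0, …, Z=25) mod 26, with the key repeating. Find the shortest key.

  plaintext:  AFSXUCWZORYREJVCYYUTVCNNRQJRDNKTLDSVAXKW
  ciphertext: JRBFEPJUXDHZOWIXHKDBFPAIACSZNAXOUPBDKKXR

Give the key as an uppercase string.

  i= 0: J-A =  9 → J
  i= 1: R-F = 12 → M
  i= 2: B-S =  9 → J
  i= 3: F-X =  8 → I
  i= 4: E-U = 10 → K
  i= 5: P-C = 13 → N
  i= 6: J-W = 13 → N
  i= 7: U-Z = 21 → V
  i= 8: X-O =  9 → J
  i= 9: D-R = 12 → M
  i=10: H-Y =  9 → J
  i=11: Z-R =  8 → I
  i=12: O-E = 10 → K
  i=13: W-J = 13 → N
  i=14: I-V = 13 → N
  i=15: X-C = 21 → V
  i=16: H-Y =  9 → J
  i=17: K-Y = 12 → M
  i=18: D-U =  9 → J
  i=19: B-T =  8 → I
  i=20: F-V = 10 → K
  i=21: P-C = 13 → N
  i=22: A-N = 13 → N
  i=23: I-N = 21 → V
  i=24: A-R =  9 → J
  i=25: C-Q = 12 → M
  i=26: S-J =  9 → J
  i=27: Z-R =  8 → I
  i=28: N-D = 10 → K
  i=29: A-N = 13 → N
  i=30: X-K = 13 → N
  i=31: O-T = 21 → V
  i=32: U-L =  9 → J
  i=33: P-D = 12 → M
  i=34: B-S =  9 → J
  i=35: D-V =  8 → I
  i=36: K-A = 10 → K
  i=37: K-X = 13 → N
  i=38: X-K = 13 → N
  i=39: R-W = 21 → V
  shifts repeat with period 8: JMJIKNNV

JMJIKNNV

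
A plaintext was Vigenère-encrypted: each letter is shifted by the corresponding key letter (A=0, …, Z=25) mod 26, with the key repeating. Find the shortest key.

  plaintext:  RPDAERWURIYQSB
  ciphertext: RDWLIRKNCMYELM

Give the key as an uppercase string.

  i= 0: R-R =  0 → A
  i= 1: D-P = 14 → O
  i= 2: W-D = 19 → T
  i= 3: L-A = 11 → L
  i= 4: I-E =  4 → E
  i= 5: R-R =  0 → A
  i= 6: K-W = 14 → O
  i= 7: N-U = 19 → T
  i= 8: C-R = 11 → L
  i= 9: M-I =  4 → E
  i=10: Y-Y =  0 → A
  i=11: E-Q = 14 → O
  i=12: L-S = 19 → T
  i=13: M-B = 11 → L
  shifts repeat with period 5: AOTLE

AOTLE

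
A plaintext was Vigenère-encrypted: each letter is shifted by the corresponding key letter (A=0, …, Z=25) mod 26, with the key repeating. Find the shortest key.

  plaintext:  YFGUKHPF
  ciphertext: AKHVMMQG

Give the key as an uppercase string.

  i= 0: A-Y =  2 → C
  i= 1: K-F =  5 → F
  i= 2: H-G =  1 → B
  i= 3: V-U =  1 → B
  i= 4: M-K =  2 → C
  i= 5: M-H =  5 → F
  i= 6: Q-P =  1 → B
  i= 7: G-F =  1 → B
  shifts repeat with period 4: CFBB

CFBB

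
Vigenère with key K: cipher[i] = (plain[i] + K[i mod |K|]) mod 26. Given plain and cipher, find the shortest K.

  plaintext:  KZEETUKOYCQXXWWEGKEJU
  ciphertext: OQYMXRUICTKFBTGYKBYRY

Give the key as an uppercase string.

ERUIEXKU

  i= 0: O-K =  4 → E
  i= 1: Q-Z = 17 → R
  i= 2: Y-E = 20 → U
  i= 3: M-E =  8 → I
  i= 4: X-T =  4 → E
  i= 5: R-U = 23 → X
  i= 6: U-K = 10 → K
  i= 7: I-O = 20 → U
  i= 8: C-Y =  4 → E
  i= 9: T-C = 17 → R
  i=10: K-Q = 20 → U
  i=11: F-X =  8 → I
  i=12: B-X =  4 → E
  i=13: T-W = 23 → X
  i=14: G-W = 10 → K
  i=15: Y-E = 20 → U
  i=16: K-G =  4 → E
  i=17: B-K = 17 → R
  i=18: Y-E = 20 → U
  i=19: R-J =  8 → I
  i=20: Y-U =  4 → E
  shifts repeat with period 8: ERUIEXKU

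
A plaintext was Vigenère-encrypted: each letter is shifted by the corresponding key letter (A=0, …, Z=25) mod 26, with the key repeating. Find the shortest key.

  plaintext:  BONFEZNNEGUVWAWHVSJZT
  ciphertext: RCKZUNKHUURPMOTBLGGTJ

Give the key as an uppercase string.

QOXU

  i= 0: R-B = 16 → Q
  i= 1: C-O = 14 → O
  i= 2: K-N = 23 → X
  i= 3: Z-F = 20 → U
  i= 4: U-E = 16 → Q
  i= 5: N-Z = 14 → O
  i= 6: K-N = 23 → X
  i= 7: H-N = 20 → U
  i= 8: U-E = 16 → Q
  i= 9: U-G = 14 → O
  i=10: R-U = 23 → X
  i=11: P-V = 20 → U
  i=12: M-W = 16 → Q
  i=13: O-A = 14 → O
  i=14: T-W = 23 → X
  i=15: B-H = 20 → U
  i=16: L-V = 16 → Q
  i=17: G-S = 14 → O
  i=18: G-J = 23 → X
  i=19: T-Z = 20 → U
  i=20: J-T = 16 → Q
  shifts repeat with period 4: QOXU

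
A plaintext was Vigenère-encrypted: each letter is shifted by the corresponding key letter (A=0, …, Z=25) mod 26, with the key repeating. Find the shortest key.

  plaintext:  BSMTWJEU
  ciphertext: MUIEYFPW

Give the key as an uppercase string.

LCW

  i= 0: M-B = 11 → L
  i= 1: U-S =  2 → C
  i= 2: I-M = 22 → W
  i= 3: E-T = 11 → L
  i= 4: Y-W =  2 → C
  i= 5: F-J = 22 → W
  i= 6: P-E = 11 → L
  i= 7: W-U =  2 → C
  shifts repeat with period 3: LCW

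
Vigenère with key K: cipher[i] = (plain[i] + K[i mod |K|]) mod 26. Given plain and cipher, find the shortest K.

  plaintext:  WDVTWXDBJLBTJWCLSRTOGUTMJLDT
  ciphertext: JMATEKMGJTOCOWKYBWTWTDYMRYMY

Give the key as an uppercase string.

NJFAI

  i= 0: J-W = 13 → N
  i= 1: M-D =  9 → J
  i= 2: A-V =  5 → F
  i= 3: T-T =  0 → A
  i= 4: E-W =  8 → I
  i= 5: K-X = 13 → N
  i= 6: M-D =  9 → J
  i= 7: G-B =  5 → F
  i= 8: J-J =  0 → A
  i= 9: T-L =  8 → I
  i=10: O-B = 13 → N
  i=11: C-T =  9 → J
  i=12: O-J =  5 → F
  i=13: W-W =  0 → A
  i=14: K-C =  8 → I
  i=15: Y-L = 13 → N
  i=16: B-S =  9 → J
  i=17: W-R =  5 → F
  i=18: T-T =  0 → A
  i=19: W-O =  8 → I
  i=20: T-G = 13 → N
  i=21: D-U =  9 → J
  i=22: Y-T =  5 → F
  i=23: M-M =  0 → A
  i=24: R-J =  8 → I
  i=25: Y-L = 13 → N
  i=26: M-D =  9 → J
  i=27: Y-T =  5 → F
  shifts repeat with period 5: NJFAI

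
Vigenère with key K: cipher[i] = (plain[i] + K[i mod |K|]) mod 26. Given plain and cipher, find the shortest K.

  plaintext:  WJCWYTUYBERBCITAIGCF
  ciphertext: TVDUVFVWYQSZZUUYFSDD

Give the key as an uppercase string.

  i= 0: T-W = 23 → X
  i= 1: V-J = 12 → M
  i= 2: D-C =  1 → B
  i= 3: U-W = 24 → Y
  i= 4: V-Y = 23 → X
  i= 5: F-T = 12 → M
  i= 6: V-U =  1 → B
  i= 7: W-Y = 24 → Y
  i= 8: Y-B = 23 → X
  i= 9: Q-E = 12 → M
  i=10: S-R =  1 → B
  i=11: Z-B = 24 → Y
  i=12: Z-C = 23 → X
  i=13: U-I = 12 → M
  i=14: U-T =  1 → B
  i=15: Y-A = 24 → Y
  i=16: F-I = 23 → X
  i=17: S-G = 12 → M
  i=18: D-C =  1 → B
  i=19: D-F = 24 → Y
  shifts repeat with period 4: XMBY

XMBY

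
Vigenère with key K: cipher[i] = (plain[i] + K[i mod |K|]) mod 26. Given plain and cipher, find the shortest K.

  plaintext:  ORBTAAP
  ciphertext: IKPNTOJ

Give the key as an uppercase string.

  i= 0: I-O = 20 → U
  i= 1: K-R = 19 → T
  i= 2: P-B = 14 → O
  i= 3: N-T = 20 → U
  i= 4: T-A = 19 → T
  i= 5: O-A = 14 → O
  i= 6: J-P = 20 → U
  shifts repeat with period 3: UTO

UTO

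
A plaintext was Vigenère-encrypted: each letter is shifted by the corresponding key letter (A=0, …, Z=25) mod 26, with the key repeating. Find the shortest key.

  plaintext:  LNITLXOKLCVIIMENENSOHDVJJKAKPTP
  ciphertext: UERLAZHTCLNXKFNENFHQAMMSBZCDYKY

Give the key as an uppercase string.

JRJSPCT

  i= 0: U-L =  9 → J
  i= 1: E-N = 17 → R
  i= 2: R-I =  9 → J
  i= 3: L-T = 18 → S
  i= 4: A-L = 15 → P
  i= 5: Z-X =  2 → C
  i= 6: H-O = 19 → T
  i= 7: T-K =  9 → J
  i= 8: C-L = 17 → R
  i= 9: L-C =  9 → J
  i=10: N-V = 18 → S
  i=11: X-I = 15 → P
  i=12: K-I =  2 → C
  i=13: F-M = 19 → T
  i=14: N-E =  9 → J
  i=15: E-N = 17 → R
  i=16: N-E =  9 → J
  i=17: F-N = 18 → S
  i=18: H-S = 15 → P
  i=19: Q-O =  2 → C
  i=20: A-H = 19 → T
  i=21: M-D =  9 → J
  i=22: M-V = 17 → R
  i=23: S-J =  9 → J
  i=24: B-J = 18 → S
  i=25: Z-K = 15 → P
  i=26: C-A =  2 → C
  i=27: D-K = 19 → T
  i=28: Y-P =  9 → J
  i=29: K-T = 17 → R
  i=30: Y-P =  9 → J
  shifts repeat with period 7: JRJSPCT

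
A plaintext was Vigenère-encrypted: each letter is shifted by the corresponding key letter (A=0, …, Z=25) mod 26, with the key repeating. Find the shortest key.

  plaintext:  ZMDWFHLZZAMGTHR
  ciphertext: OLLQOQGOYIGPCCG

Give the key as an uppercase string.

  i= 0: O-Z = 15 → P
  i= 1: L-M = 25 → Z
  i= 2: L-D =  8 → I
  i= 3: Q-W = 20 → U
  i= 4: O-F =  9 → J
  i= 5: Q-H =  9 → J
  i= 6: G-L = 21 → V
  i= 7: O-Z = 15 → P
  i= 8: Y-Z = 25 → Z
  i= 9: I-A =  8 → I
  i=10: G-M = 20 → U
  i=11: P-G =  9 → J
  i=12: C-T =  9 → J
  i=13: C-H = 21 → V
  i=14: G-R = 15 → P
  shifts repeat with period 7: PZIUJJV

PZIUJJV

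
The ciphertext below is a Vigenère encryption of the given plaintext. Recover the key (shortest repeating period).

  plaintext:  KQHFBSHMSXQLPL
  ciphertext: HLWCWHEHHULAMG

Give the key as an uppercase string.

  i= 0: H-K = 23 → X
  i= 1: L-Q = 21 → V
  i= 2: W-H = 15 → P
  i= 3: C-F = 23 → X
  i= 4: W-B = 21 → V
  i= 5: H-S = 15 → P
  i= 6: E-H = 23 → X
  i= 7: H-M = 21 → V
  i= 8: H-S = 15 → P
  i= 9: U-X = 23 → X
  i=10: L-Q = 21 → V
  i=11: A-L = 15 → P
  i=12: M-P = 23 → X
  i=13: G-L = 21 → V
  shifts repeat with period 3: XVP

XVP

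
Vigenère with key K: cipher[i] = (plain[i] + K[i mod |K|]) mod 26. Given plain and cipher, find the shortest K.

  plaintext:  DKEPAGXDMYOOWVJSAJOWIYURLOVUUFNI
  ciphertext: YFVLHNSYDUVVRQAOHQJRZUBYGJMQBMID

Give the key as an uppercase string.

VVRWHH

  i= 0: Y-D = 21 → V
  i= 1: F-K = 21 → V
  i= 2: V-E = 17 → R
  i= 3: L-P = 22 → W
  i= 4: H-A =  7 → H
  i= 5: N-G =  7 → H
  i= 6: S-X = 21 → V
  i= 7: Y-D = 21 → V
  i= 8: D-M = 17 → R
  i= 9: U-Y = 22 → W
  i=10: V-O =  7 → H
  i=11: V-O =  7 → H
  i=12: R-W = 21 → V
  i=13: Q-V = 21 → V
  i=14: A-J = 17 → R
  i=15: O-S = 22 → W
  i=16: H-A =  7 → H
  i=17: Q-J =  7 → H
  i=18: J-O = 21 → V
  i=19: R-W = 21 → V
  i=20: Z-I = 17 → R
  i=21: U-Y = 22 → W
  i=22: B-U =  7 → H
  i=23: Y-R =  7 → H
  i=24: G-L = 21 → V
  i=25: J-O = 21 → V
  i=26: M-V = 17 → R
  i=27: Q-U = 22 → W
  i=28: B-U =  7 → H
  i=29: M-F =  7 → H
  i=30: I-N = 21 → V
  i=31: D-I = 21 → V
  shifts repeat with period 6: VVRWHH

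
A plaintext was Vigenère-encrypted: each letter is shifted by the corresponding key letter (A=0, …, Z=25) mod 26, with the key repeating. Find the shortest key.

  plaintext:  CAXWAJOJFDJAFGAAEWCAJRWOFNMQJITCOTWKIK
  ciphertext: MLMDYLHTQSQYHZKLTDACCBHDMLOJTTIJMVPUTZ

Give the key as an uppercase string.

KLPHYCT

  i= 0: M-C = 10 → K
  i= 1: L-A = 11 → L
  i= 2: M-X = 15 → P
  i= 3: D-W =  7 → H
  i= 4: Y-A = 24 → Y
  i= 5: L-J =  2 → C
  i= 6: H-O = 19 → T
  i= 7: T-J = 10 → K
  i= 8: Q-F = 11 → L
  i= 9: S-D = 15 → P
  i=10: Q-J =  7 → H
  i=11: Y-A = 24 → Y
  i=12: H-F =  2 → C
  i=13: Z-G = 19 → T
  i=14: K-A = 10 → K
  i=15: L-A = 11 → L
  i=16: T-E = 15 → P
  i=17: D-W =  7 → H
  i=18: A-C = 24 → Y
  i=19: C-A =  2 → C
  i=20: C-J = 19 → T
  i=21: B-R = 10 → K
  i=22: H-W = 11 → L
  i=23: D-O = 15 → P
  i=24: M-F =  7 → H
  i=25: L-N = 24 → Y
  i=26: O-M =  2 → C
  i=27: J-Q = 19 → T
  i=28: T-J = 10 → K
  i=29: T-I = 11 → L
  i=30: I-T = 15 → P
  i=31: J-C =  7 → H
  i=32: M-O = 24 → Y
  i=33: V-T =  2 → C
  i=34: P-W = 19 → T
  i=35: U-K = 10 → K
  i=36: T-I = 11 → L
  i=37: Z-K = 15 → P
  shifts repeat with period 7: KLPHYCT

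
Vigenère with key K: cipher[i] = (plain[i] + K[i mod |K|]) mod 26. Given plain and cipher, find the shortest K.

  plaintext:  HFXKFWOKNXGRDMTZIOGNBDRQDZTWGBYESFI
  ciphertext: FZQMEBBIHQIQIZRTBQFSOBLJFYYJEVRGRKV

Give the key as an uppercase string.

  i= 0: F-H = 24 → Y
  i= 1: Z-F = 20 → U
  i= 2: Q-X = 19 → T
  i= 3: M-K =  2 → C
  i= 4: E-F = 25 → Z
  i= 5: B-W =  5 → F
  i= 6: B-O = 13 → N
  i= 7: I-K = 24 → Y
  i= 8: H-N = 20 → U
  i= 9: Q-X = 19 → T
  i=10: I-G =  2 → C
  i=11: Q-R = 25 → Z
  i=12: I-D =  5 → F
  i=13: Z-M = 13 → N
  i=14: R-T = 24 → Y
  i=15: T-Z = 20 → U
  i=16: B-I = 19 → T
  i=17: Q-O =  2 → C
  i=18: F-G = 25 → Z
  i=19: S-N =  5 → F
  i=20: O-B = 13 → N
  i=21: B-D = 24 → Y
  i=22: L-R = 20 → U
  i=23: J-Q = 19 → T
  i=24: F-D =  2 → C
  i=25: Y-Z = 25 → Z
  i=26: Y-T =  5 → F
  i=27: J-W = 13 → N
  i=28: E-G = 24 → Y
  i=29: V-B = 20 → U
  i=30: R-Y = 19 → T
  i=31: G-E =  2 → C
  i=32: R-S = 25 → Z
  i=33: K-F =  5 → F
  i=34: V-I = 13 → N
  shifts repeat with period 7: YUTCZFN

YUTCZFN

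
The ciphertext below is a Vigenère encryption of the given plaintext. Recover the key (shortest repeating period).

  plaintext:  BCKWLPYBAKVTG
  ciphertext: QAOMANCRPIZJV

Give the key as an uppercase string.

  i= 0: Q-B = 15 → P
  i= 1: A-C = 24 → Y
  i= 2: O-K =  4 → E
  i= 3: M-W = 16 → Q
  i= 4: A-L = 15 → P
  i= 5: N-P = 24 → Y
  i= 6: C-Y =  4 → E
  i= 7: R-B = 16 → Q
  i= 8: P-A = 15 → P
  i= 9: I-K = 24 → Y
  i=10: Z-V =  4 → E
  i=11: J-T = 16 → Q
  i=12: V-G = 15 → P
  shifts repeat with period 4: PYEQ

PYEQ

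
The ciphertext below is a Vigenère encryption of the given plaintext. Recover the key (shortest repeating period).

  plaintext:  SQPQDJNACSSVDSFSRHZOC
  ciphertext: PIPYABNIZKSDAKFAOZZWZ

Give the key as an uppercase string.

  i= 0: P-S = 23 → X
  i= 1: I-Q = 18 → S
  i= 2: P-P =  0 → A
  i= 3: Y-Q =  8 → I
  i= 4: A-D = 23 → X
  i= 5: B-J = 18 → S
  i= 6: N-N =  0 → A
  i= 7: I-A =  8 → I
  i= 8: Z-C = 23 → X
  i= 9: K-S = 18 → S
  i=10: S-S =  0 → A
  i=11: D-V =  8 → I
  i=12: A-D = 23 → X
  i=13: K-S = 18 → S
  i=14: F-F =  0 → A
  i=15: A-S =  8 → I
  i=16: O-R = 23 → X
  i=17: Z-H = 18 → S
  i=18: Z-Z =  0 → A
  i=19: W-O =  8 → I
  i=20: Z-C = 23 → X
  shifts repeat with period 4: XSAI

XSAI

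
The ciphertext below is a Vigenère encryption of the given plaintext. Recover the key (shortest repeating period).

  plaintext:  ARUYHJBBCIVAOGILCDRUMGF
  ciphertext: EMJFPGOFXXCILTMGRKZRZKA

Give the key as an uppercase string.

EVPHIXN

  i= 0: E-A =  4 → E
  i= 1: M-R = 21 → V
  i= 2: J-U = 15 → P
  i= 3: F-Y =  7 → H
  i= 4: P-H =  8 → I
  i= 5: G-J = 23 → X
  i= 6: O-B = 13 → N
  i= 7: F-B =  4 → E
  i= 8: X-C = 21 → V
  i= 9: X-I = 15 → P
  i=10: C-V =  7 → H
  i=11: I-A =  8 → I
  i=12: L-O = 23 → X
  i=13: T-G = 13 → N
  i=14: M-I =  4 → E
  i=15: G-L = 21 → V
  i=16: R-C = 15 → P
  i=17: K-D =  7 → H
  i=18: Z-R =  8 → I
  i=19: R-U = 23 → X
  i=20: Z-M = 13 → N
  i=21: K-G =  4 → E
  i=22: A-F = 21 → V
  shifts repeat with period 7: EVPHIXN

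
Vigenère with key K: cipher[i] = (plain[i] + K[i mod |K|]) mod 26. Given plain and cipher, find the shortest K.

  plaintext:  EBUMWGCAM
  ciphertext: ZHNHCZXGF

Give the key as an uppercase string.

  i= 0: Z-E = 21 → V
  i= 1: H-B =  6 → G
  i= 2: N-U = 19 → T
  i= 3: H-M = 21 → V
  i= 4: C-W =  6 → G
  i= 5: Z-G = 19 → T
  i= 6: X-C = 21 → V
  i= 7: G-A =  6 → G
  i= 8: F-M = 19 → T
  shifts repeat with period 3: VGT

VGT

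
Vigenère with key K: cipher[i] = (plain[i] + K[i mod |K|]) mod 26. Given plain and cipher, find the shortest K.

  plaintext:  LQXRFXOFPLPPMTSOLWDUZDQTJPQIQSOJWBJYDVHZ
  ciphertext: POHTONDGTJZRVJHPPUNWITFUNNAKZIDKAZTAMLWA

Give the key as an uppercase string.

  i= 0: P-L =  4 → E
  i= 1: O-Q = 24 → Y
  i= 2: H-X = 10 → K
  i= 3: T-R =  2 → C
  i= 4: O-F =  9 → J
  i= 5: N-X = 16 → Q
  i= 6: D-O = 15 → P
  i= 7: G-F =  1 → B
  i= 8: T-P =  4 → E
  i= 9: J-L = 24 → Y
  i=10: Z-P = 10 → K
  i=11: R-P =  2 → C
  i=12: V-M =  9 → J
  i=13: J-T = 16 → Q
  i=14: H-S = 15 → P
  i=15: P-O =  1 → B
  i=16: P-L =  4 → E
  i=17: U-W = 24 → Y
  i=18: N-D = 10 → K
  i=19: W-U =  2 → C
  i=20: I-Z =  9 → J
  i=21: T-D = 16 → Q
  i=22: F-Q = 15 → P
  i=23: U-T =  1 → B
  i=24: N-J =  4 → E
  i=25: N-P = 24 → Y
  i=26: A-Q = 10 → K
  i=27: K-I =  2 → C
  i=28: Z-Q =  9 → J
  i=29: I-S = 16 → Q
  i=30: D-O = 15 → P
  i=31: K-J =  1 → B
  i=32: A-W =  4 → E
  i=33: Z-B = 24 → Y
  i=34: T-J = 10 → K
  i=35: A-Y =  2 → C
  i=36: M-D =  9 → J
  i=37: L-V = 16 → Q
  i=38: W-H = 15 → P
  i=39: A-Z =  1 → B
  shifts repeat with period 8: EYKCJQPB

EYKCJQPB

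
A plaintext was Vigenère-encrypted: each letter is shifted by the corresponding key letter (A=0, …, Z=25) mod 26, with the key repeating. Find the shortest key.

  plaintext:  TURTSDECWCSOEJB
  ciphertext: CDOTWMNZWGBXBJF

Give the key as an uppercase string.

JJXAE

  i= 0: C-T =  9 → J
  i= 1: D-U =  9 → J
  i= 2: O-R = 23 → X
  i= 3: T-T =  0 → A
  i= 4: W-S =  4 → E
  i= 5: M-D =  9 → J
  i= 6: N-E =  9 → J
  i= 7: Z-C = 23 → X
  i= 8: W-W =  0 → A
  i= 9: G-C =  4 → E
  i=10: B-S =  9 → J
  i=11: X-O =  9 → J
  i=12: B-E = 23 → X
  i=13: J-J =  0 → A
  i=14: F-B =  4 → E
  shifts repeat with period 5: JJXAE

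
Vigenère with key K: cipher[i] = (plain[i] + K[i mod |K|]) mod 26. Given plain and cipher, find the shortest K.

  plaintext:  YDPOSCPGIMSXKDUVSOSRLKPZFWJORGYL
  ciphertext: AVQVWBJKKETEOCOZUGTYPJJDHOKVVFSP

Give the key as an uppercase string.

CSBHEZUE

  i= 0: A-Y =  2 → C
  i= 1: V-D = 18 → S
  i= 2: Q-P =  1 → B
  i= 3: V-O =  7 → H
  i= 4: W-S =  4 → E
  i= 5: B-C = 25 → Z
  i= 6: J-P = 20 → U
  i= 7: K-G =  4 → E
  i= 8: K-I =  2 → C
  i= 9: E-M = 18 → S
  i=10: T-S =  1 → B
  i=11: E-X =  7 → H
  i=12: O-K =  4 → E
  i=13: C-D = 25 → Z
  i=14: O-U = 20 → U
  i=15: Z-V =  4 → E
  i=16: U-S =  2 → C
  i=17: G-O = 18 → S
  i=18: T-S =  1 → B
  i=19: Y-R =  7 → H
  i=20: P-L =  4 → E
  i=21: J-K = 25 → Z
  i=22: J-P = 20 → U
  i=23: D-Z =  4 → E
  i=24: H-F =  2 → C
  i=25: O-W = 18 → S
  i=26: K-J =  1 → B
  i=27: V-O =  7 → H
  i=28: V-R =  4 → E
  i=29: F-G = 25 → Z
  i=30: S-Y = 20 → U
  i=31: P-L =  4 → E
  shifts repeat with period 8: CSBHEZUE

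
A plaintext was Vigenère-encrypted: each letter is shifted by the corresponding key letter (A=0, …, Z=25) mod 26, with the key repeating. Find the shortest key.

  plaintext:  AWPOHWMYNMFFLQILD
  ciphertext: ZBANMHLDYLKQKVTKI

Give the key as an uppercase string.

ZFL

  i= 0: Z-A = 25 → Z
  i= 1: B-W =  5 → F
  i= 2: A-P = 11 → L
  i= 3: N-O = 25 → Z
  i= 4: M-H =  5 → F
  i= 5: H-W = 11 → L
  i= 6: L-M = 25 → Z
  i= 7: D-Y =  5 → F
  i= 8: Y-N = 11 → L
  i= 9: L-M = 25 → Z
  i=10: K-F =  5 → F
  i=11: Q-F = 11 → L
  i=12: K-L = 25 → Z
  i=13: V-Q =  5 → F
  i=14: T-I = 11 → L
  i=15: K-L = 25 → Z
  i=16: I-D =  5 → F
  shifts repeat with period 3: ZFL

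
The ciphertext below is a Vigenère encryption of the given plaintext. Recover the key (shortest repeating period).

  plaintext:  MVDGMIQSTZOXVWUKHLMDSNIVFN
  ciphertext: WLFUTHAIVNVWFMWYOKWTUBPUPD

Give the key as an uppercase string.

KQCOHZ

  i= 0: W-M = 10 → K
  i= 1: L-V = 16 → Q
  i= 2: F-D =  2 → C
  i= 3: U-G = 14 → O
  i= 4: T-M =  7 → H
  i= 5: H-I = 25 → Z
  i= 6: A-Q = 10 → K
  i= 7: I-S = 16 → Q
  i= 8: V-T =  2 → C
  i= 9: N-Z = 14 → O
  i=10: V-O =  7 → H
  i=11: W-X = 25 → Z
  i=12: F-V = 10 → K
  i=13: M-W = 16 → Q
  i=14: W-U =  2 → C
  i=15: Y-K = 14 → O
  i=16: O-H =  7 → H
  i=17: K-L = 25 → Z
  i=18: W-M = 10 → K
  i=19: T-D = 16 → Q
  i=20: U-S =  2 → C
  i=21: B-N = 14 → O
  i=22: P-I =  7 → H
  i=23: U-V = 25 → Z
  i=24: P-F = 10 → K
  i=25: D-N = 16 → Q
  shifts repeat with period 6: KQCOHZ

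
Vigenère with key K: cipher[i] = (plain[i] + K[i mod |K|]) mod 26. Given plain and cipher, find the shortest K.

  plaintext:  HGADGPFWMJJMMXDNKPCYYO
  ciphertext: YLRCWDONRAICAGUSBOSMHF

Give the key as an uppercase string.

RFRZQOJ

  i= 0: Y-H = 17 → R
  i= 1: L-G =  5 → F
  i= 2: R-A = 17 → R
  i= 3: C-D = 25 → Z
  i= 4: W-G = 16 → Q
  i= 5: D-P = 14 → O
  i= 6: O-F =  9 → J
  i= 7: N-W = 17 → R
  i= 8: R-M =  5 → F
  i= 9: A-J = 17 → R
  i=10: I-J = 25 → Z
  i=11: C-M = 16 → Q
  i=12: A-M = 14 → O
  i=13: G-X =  9 → J
  i=14: U-D = 17 → R
  i=15: S-N =  5 → F
  i=16: B-K = 17 → R
  i=17: O-P = 25 → Z
  i=18: S-C = 16 → Q
  i=19: M-Y = 14 → O
  i=20: H-Y =  9 → J
  i=21: F-O = 17 → R
  shifts repeat with period 7: RFRZQOJ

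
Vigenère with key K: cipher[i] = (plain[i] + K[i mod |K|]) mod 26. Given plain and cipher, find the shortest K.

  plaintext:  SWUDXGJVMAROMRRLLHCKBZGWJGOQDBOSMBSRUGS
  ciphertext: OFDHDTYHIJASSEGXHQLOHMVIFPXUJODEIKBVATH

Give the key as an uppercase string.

  i= 0: O-S = 22 → W
  i= 1: F-W =  9 → J
  i= 2: D-U =  9 → J
  i= 3: H-D =  4 → E
  i= 4: D-X =  6 → G
  i= 5: T-G = 13 → N
  i= 6: Y-J = 15 → P
  i= 7: H-V = 12 → M
  i= 8: I-M = 22 → W
  i= 9: J-A =  9 → J
  i=10: A-R =  9 → J
  i=11: S-O =  4 → E
  i=12: S-M =  6 → G
  i=13: E-R = 13 → N
  i=14: G-R = 15 → P
  i=15: X-L = 12 → M
  i=16: H-L = 22 → W
  i=17: Q-H =  9 → J
  i=18: L-C =  9 → J
  i=19: O-K =  4 → E
  i=20: H-B =  6 → G
  i=21: M-Z = 13 → N
  i=22: V-G = 15 → P
  i=23: I-W = 12 → M
  i=24: F-J = 22 → W
  i=25: P-G =  9 → J
  i=26: X-O =  9 → J
  i=27: U-Q =  4 → E
  i=28: J-D =  6 → G
  i=29: O-B = 13 → N
  i=30: D-O = 15 → P
  i=31: E-S = 12 → M
  i=32: I-M = 22 → W
  i=33: K-B =  9 → J
  i=34: B-S =  9 → J
  i=35: V-R =  4 → E
  i=36: A-U =  6 → G
  i=37: T-G = 13 → N
  i=38: H-S = 15 → P
  shifts repeat with period 8: WJJEGNPM

WJJEGNPM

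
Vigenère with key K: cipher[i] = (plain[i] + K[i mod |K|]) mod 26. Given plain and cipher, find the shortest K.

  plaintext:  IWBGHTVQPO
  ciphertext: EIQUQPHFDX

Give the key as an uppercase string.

WMPOJ

  i= 0: E-I = 22 → W
  i= 1: I-W = 12 → M
  i= 2: Q-B = 15 → P
  i= 3: U-G = 14 → O
  i= 4: Q-H =  9 → J
  i= 5: P-T = 22 → W
  i= 6: H-V = 12 → M
  i= 7: F-Q = 15 → P
  i= 8: D-P = 14 → O
  i= 9: X-O =  9 → J
  shifts repeat with period 5: WMPOJ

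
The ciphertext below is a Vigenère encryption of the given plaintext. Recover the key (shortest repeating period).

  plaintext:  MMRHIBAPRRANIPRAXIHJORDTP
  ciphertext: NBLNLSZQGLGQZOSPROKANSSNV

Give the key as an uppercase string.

BPUGDRZ

  i= 0: N-M =  1 → B
  i= 1: B-M = 15 → P
  i= 2: L-R = 20 → U
  i= 3: N-H =  6 → G
  i= 4: L-I =  3 → D
  i= 5: S-B = 17 → R
  i= 6: Z-A = 25 → Z
  i= 7: Q-P =  1 → B
  i= 8: G-R = 15 → P
  i= 9: L-R = 20 → U
  i=10: G-A =  6 → G
  i=11: Q-N =  3 → D
  i=12: Z-I = 17 → R
  i=13: O-P = 25 → Z
  i=14: S-R =  1 → B
  i=15: P-A = 15 → P
  i=16: R-X = 20 → U
  i=17: O-I =  6 → G
  i=18: K-H =  3 → D
  i=19: A-J = 17 → R
  i=20: N-O = 25 → Z
  i=21: S-R =  1 → B
  i=22: S-D = 15 → P
  i=23: N-T = 20 → U
  i=24: V-P =  6 → G
  shifts repeat with period 7: BPUGDRZ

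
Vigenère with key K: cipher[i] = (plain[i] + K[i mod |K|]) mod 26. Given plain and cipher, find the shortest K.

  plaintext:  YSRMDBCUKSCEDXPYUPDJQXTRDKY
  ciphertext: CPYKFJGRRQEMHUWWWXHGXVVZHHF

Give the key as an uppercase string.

  i= 0: C-Y =  4 → E
  i= 1: P-S = 23 → X
  i= 2: Y-R =  7 → H
  i= 3: K-M = 24 → Y
  i= 4: F-D =  2 → C
  i= 5: J-B =  8 → I
  i= 6: G-C =  4 → E
  i= 7: R-U = 23 → X
  i= 8: R-K =  7 → H
  i= 9: Q-S = 24 → Y
  i=10: E-C =  2 → C
  i=11: M-E =  8 → I
  i=12: H-D =  4 → E
  i=13: U-X = 23 → X
  i=14: W-P =  7 → H
  i=15: W-Y = 24 → Y
  i=16: W-U =  2 → C
  i=17: X-P =  8 → I
  i=18: H-D =  4 → E
  i=19: G-J = 23 → X
  i=20: X-Q =  7 → H
  i=21: V-X = 24 → Y
  i=22: V-T =  2 → C
  i=23: Z-R =  8 → I
  i=24: H-D =  4 → E
  i=25: H-K = 23 → X
  i=26: F-Y =  7 → H
  shifts repeat with period 6: EXHYCI

EXHYCI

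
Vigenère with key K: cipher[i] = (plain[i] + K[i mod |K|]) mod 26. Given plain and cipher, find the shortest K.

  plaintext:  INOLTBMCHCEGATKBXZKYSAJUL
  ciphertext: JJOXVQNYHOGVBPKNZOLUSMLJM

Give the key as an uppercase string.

BWAMCP

  i= 0: J-I =  1 → B
  i= 1: J-N = 22 → W
  i= 2: O-O =  0 → A
  i= 3: X-L = 12 → M
  i= 4: V-T =  2 → C
  i= 5: Q-B = 15 → P
  i= 6: N-M =  1 → B
  i= 7: Y-C = 22 → W
  i= 8: H-H =  0 → A
  i= 9: O-C = 12 → M
  i=10: G-E =  2 → C
  i=11: V-G = 15 → P
  i=12: B-A =  1 → B
  i=13: P-T = 22 → W
  i=14: K-K =  0 → A
  i=15: N-B = 12 → M
  i=16: Z-X =  2 → C
  i=17: O-Z = 15 → P
  i=18: L-K =  1 → B
  i=19: U-Y = 22 → W
  i=20: S-S =  0 → A
  i=21: M-A = 12 → M
  i=22: L-J =  2 → C
  i=23: J-U = 15 → P
  i=24: M-L =  1 → B
  shifts repeat with period 6: BWAMCP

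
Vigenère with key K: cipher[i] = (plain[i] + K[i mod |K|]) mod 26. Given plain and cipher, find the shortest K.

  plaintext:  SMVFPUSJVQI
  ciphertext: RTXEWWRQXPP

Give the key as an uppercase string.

ZHC

  i= 0: R-S = 25 → Z
  i= 1: T-M =  7 → H
  i= 2: X-V =  2 → C
  i= 3: E-F = 25 → Z
  i= 4: W-P =  7 → H
  i= 5: W-U =  2 → C
  i= 6: R-S = 25 → Z
  i= 7: Q-J =  7 → H
  i= 8: X-V =  2 → C
  i= 9: P-Q = 25 → Z
  i=10: P-I =  7 → H
  shifts repeat with period 3: ZHC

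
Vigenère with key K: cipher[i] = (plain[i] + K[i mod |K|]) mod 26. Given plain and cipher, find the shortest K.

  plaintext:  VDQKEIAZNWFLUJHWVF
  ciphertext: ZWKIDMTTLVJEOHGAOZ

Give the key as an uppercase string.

  i= 0: Z-V =  4 → E
  i= 1: W-D = 19 → T
  i= 2: K-Q = 20 → U
  i= 3: I-K = 24 → Y
  i= 4: D-E = 25 → Z
  i= 5: M-I =  4 → E
  i= 6: T-A = 19 → T
  i= 7: T-Z = 20 → U
  i= 8: L-N = 24 → Y
  i= 9: V-W = 25 → Z
  i=10: J-F =  4 → E
  i=11: E-L = 19 → T
  i=12: O-U = 20 → U
  i=13: H-J = 24 → Y
  i=14: G-H = 25 → Z
  i=15: A-W =  4 → E
  i=16: O-V = 19 → T
  i=17: Z-F = 20 → U
  shifts repeat with period 5: ETUYZ

ETUYZ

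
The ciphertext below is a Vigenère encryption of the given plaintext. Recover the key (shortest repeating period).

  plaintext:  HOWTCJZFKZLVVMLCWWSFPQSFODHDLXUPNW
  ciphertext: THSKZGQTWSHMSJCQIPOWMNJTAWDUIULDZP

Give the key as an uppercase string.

  i= 0: T-H = 12 → M
  i= 1: H-O = 19 → T
  i= 2: S-W = 22 → W
  i= 3: K-T = 17 → R
  i= 4: Z-C = 23 → X
  i= 5: G-J = 23 → X
  i= 6: Q-Z = 17 → R
  i= 7: T-F = 14 → O
  i= 8: W-K = 12 → M
  i= 9: S-Z = 19 → T
  i=10: H-L = 22 → W
  i=11: M-V = 17 → R
  i=12: S-V = 23 → X
  i=13: J-M = 23 → X
  i=14: C-L = 17 → R
  i=15: Q-C = 14 → O
  i=16: I-W = 12 → M
  i=17: P-W = 19 → T
  i=18: O-S = 22 → W
  i=19: W-F = 17 → R
  i=20: M-P = 23 → X
  i=21: N-Q = 23 → X
  i=22: J-S = 17 → R
  i=23: T-F = 14 → O
  i=24: A-O = 12 → M
  i=25: W-D = 19 → T
  i=26: D-H = 22 → W
  i=27: U-D = 17 → R
  i=28: I-L = 23 → X
  i=29: U-X = 23 → X
  i=30: L-U = 17 → R
  i=31: D-P = 14 → O
  i=32: Z-N = 12 → M
  i=33: P-W = 19 → T
  shifts repeat with period 8: MTWRXXRO

MTWRXXRO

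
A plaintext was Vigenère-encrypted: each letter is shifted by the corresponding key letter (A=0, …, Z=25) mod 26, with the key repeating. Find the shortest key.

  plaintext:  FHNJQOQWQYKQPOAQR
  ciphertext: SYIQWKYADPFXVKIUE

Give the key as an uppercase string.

NRVHGWIE

  i= 0: S-F = 13 → N
  i= 1: Y-H = 17 → R
  i= 2: I-N = 21 → V
  i= 3: Q-J =  7 → H
  i= 4: W-Q =  6 → G
  i= 5: K-O = 22 → W
  i= 6: Y-Q =  8 → I
  i= 7: A-W =  4 → E
  i= 8: D-Q = 13 → N
  i= 9: P-Y = 17 → R
  i=10: F-K = 21 → V
  i=11: X-Q =  7 → H
  i=12: V-P =  6 → G
  i=13: K-O = 22 → W
  i=14: I-A =  8 → I
  i=15: U-Q =  4 → E
  i=16: E-R = 13 → N
  shifts repeat with period 8: NRVHGWIE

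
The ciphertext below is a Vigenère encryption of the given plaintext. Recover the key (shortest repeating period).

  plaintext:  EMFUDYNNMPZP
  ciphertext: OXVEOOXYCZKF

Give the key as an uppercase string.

KLQ

  i= 0: O-E = 10 → K
  i= 1: X-M = 11 → L
  i= 2: V-F = 16 → Q
  i= 3: E-U = 10 → K
  i= 4: O-D = 11 → L
  i= 5: O-Y = 16 → Q
  i= 6: X-N = 10 → K
  i= 7: Y-N = 11 → L
  i= 8: C-M = 16 → Q
  i= 9: Z-P = 10 → K
  i=10: K-Z = 11 → L
  i=11: F-P = 16 → Q
  shifts repeat with period 3: KLQ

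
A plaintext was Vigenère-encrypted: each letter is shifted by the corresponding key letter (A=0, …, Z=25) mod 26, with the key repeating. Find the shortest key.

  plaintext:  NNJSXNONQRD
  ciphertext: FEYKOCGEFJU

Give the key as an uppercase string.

SRP

  i= 0: F-N = 18 → S
  i= 1: E-N = 17 → R
  i= 2: Y-J = 15 → P
  i= 3: K-S = 18 → S
  i= 4: O-X = 17 → R
  i= 5: C-N = 15 → P
  i= 6: G-O = 18 → S
  i= 7: E-N = 17 → R
  i= 8: F-Q = 15 → P
  i= 9: J-R = 18 → S
  i=10: U-D = 17 → R
  shifts repeat with period 3: SRP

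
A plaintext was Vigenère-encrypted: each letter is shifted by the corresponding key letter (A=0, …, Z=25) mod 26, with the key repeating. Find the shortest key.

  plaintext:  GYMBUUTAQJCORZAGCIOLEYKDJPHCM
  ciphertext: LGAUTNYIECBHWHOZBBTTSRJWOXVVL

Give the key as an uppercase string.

  i= 0: L-G =  5 → F
  i= 1: G-Y =  8 → I
  i= 2: A-M = 14 → O
  i= 3: U-B = 19 → T
  i= 4: T-U = 25 → Z
  i= 5: N-U = 19 → T
  i= 6: Y-T =  5 → F
  i= 7: I-A =  8 → I
  i= 8: E-Q = 14 → O
  i= 9: C-J = 19 → T
  i=10: B-C = 25 → Z
  i=11: H-O = 19 → T
  i=12: W-R =  5 → F
  i=13: H-Z =  8 → I
  i=14: O-A = 14 → O
  i=15: Z-G = 19 → T
  i=16: B-C = 25 → Z
  i=17: B-I = 19 → T
  i=18: T-O =  5 → F
  i=19: T-L =  8 → I
  i=20: S-E = 14 → O
  i=21: R-Y = 19 → T
  i=22: J-K = 25 → Z
  i=23: W-D = 19 → T
  i=24: O-J =  5 → F
  i=25: X-P =  8 → I
  i=26: V-H = 14 → O
  i=27: V-C = 19 → T
  i=28: L-M = 25 → Z
  shifts repeat with period 6: FIOTZT

FIOTZT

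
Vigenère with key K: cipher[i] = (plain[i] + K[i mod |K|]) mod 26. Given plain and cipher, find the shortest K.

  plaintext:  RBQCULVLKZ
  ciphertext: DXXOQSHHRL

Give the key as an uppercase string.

  i= 0: D-R = 12 → M
  i= 1: X-B = 22 → W
  i= 2: X-Q =  7 → H
  i= 3: O-C = 12 → M
  i= 4: Q-U = 22 → W
  i= 5: S-L =  7 → H
  i= 6: H-V = 12 → M
  i= 7: H-L = 22 → W
  i= 8: R-K =  7 → H
  i= 9: L-Z = 12 → M
  shifts repeat with period 3: MWH

MWH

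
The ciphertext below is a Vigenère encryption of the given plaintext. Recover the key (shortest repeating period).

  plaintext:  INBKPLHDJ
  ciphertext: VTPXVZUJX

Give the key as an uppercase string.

  i= 0: V-I = 13 → N
  i= 1: T-N =  6 → G
  i= 2: P-B = 14 → O
  i= 3: X-K = 13 → N
  i= 4: V-P =  6 → G
  i= 5: Z-L = 14 → O
  i= 6: U-H = 13 → N
  i= 7: J-D =  6 → G
  i= 8: X-J = 14 → O
  shifts repeat with period 3: NGO

NGO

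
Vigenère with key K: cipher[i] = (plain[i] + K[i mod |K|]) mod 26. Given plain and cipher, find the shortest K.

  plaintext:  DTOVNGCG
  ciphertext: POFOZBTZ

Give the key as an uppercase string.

MVRT

  i= 0: P-D = 12 → M
  i= 1: O-T = 21 → V
  i= 2: F-O = 17 → R
  i= 3: O-V = 19 → T
  i= 4: Z-N = 12 → M
  i= 5: B-G = 21 → V
  i= 6: T-C = 17 → R
  i= 7: Z-G = 19 → T
  shifts repeat with period 4: MVRT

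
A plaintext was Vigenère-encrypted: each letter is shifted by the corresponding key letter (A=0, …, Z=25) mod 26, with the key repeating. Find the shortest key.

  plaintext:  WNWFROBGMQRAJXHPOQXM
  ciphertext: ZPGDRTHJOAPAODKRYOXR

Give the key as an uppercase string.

  i= 0: Z-W =  3 → D
  i= 1: P-N =  2 → C
  i= 2: G-W = 10 → K
  i= 3: D-F = 24 → Y
  i= 4: R-R =  0 → A
  i= 5: T-O =  5 → F
  i= 6: H-B =  6 → G
  i= 7: J-G =  3 → D
  i= 8: O-M =  2 → C
  i= 9: A-Q = 10 → K
  i=10: P-R = 24 → Y
  i=11: A-A =  0 → A
  i=12: O-J =  5 → F
  i=13: D-X =  6 → G
  i=14: K-H =  3 → D
  i=15: R-P =  2 → C
  i=16: Y-O = 10 → K
  i=17: O-Q = 24 → Y
  i=18: X-X =  0 → A
  i=19: R-M =  5 → F
  shifts repeat with period 7: DCKYAFG

DCKYAFG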